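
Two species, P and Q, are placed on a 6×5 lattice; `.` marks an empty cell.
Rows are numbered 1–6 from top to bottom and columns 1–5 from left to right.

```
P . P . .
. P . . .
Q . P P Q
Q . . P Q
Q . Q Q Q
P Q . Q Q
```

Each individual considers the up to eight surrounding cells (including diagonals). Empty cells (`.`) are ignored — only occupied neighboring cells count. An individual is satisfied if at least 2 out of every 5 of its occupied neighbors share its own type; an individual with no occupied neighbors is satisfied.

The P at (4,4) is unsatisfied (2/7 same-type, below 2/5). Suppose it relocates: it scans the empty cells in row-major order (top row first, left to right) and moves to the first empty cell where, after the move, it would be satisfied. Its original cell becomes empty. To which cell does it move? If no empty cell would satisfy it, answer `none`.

Vacating (4,4). Empty cells in order:
  (1,2): 3/3 same-type → satisfied — stop here.

(1,2)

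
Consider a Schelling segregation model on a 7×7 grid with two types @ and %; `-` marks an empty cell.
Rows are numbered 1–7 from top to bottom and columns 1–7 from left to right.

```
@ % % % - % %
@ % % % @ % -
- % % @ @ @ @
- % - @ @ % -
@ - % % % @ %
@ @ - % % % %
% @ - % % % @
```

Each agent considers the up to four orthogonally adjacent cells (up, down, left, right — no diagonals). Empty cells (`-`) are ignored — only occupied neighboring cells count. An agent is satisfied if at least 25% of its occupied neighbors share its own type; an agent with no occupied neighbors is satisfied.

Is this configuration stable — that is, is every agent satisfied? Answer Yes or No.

No

(1,1)@ 1/2 ✓
(1,2)% 2/3 ✓
(1,3)% 3/3 ✓
(1,4)% 2/2 ✓
(1,6)% 2/2 ✓
(1,7)% 1/1 ✓
(2,1)@ 1/2 ✓
(2,2)% 3/4 ✓
(2,3)% 4/4 ✓
(2,4)% 2/4 ✓
(2,5)@ 1/3 ✓
(2,6)% 1/3 ✓
(3,2)% 3/3 ✓
(3,3)% 2/3 ✓
(3,4)@ 2/4 ✓
(3,5)@ 4/4 ✓
(3,6)@ 2/4 ✓
(3,7)@ 1/1 ✓
(4,2)% 1/1 ✓
(4,4)@ 2/3 ✓
(4,5)@ 2/4 ✓
(4,6)% 0/3 ✗
(5,1)@ 1/1 ✓
(5,3)% 1/1 ✓
(5,4)% 3/4 ✓
(5,5)% 2/4 ✓
(5,6)@ 0/4 ✗
(5,7)% 1/2 ✓
(6,1)@ 2/3 ✓
(6,2)@ 2/2 ✓
(6,4)% 3/3 ✓
(6,5)% 4/4 ✓
(6,6)% 3/4 ✓
(6,7)% 2/3 ✓
(7,1)% 0/2 ✗
(7,2)@ 1/2 ✓
(7,4)% 2/2 ✓
(7,5)% 3/3 ✓
(7,6)% 2/3 ✓
(7,7)@ 0/2 ✗
For instance (4,6) has only 0/3 same-type neighbors, below 1/4.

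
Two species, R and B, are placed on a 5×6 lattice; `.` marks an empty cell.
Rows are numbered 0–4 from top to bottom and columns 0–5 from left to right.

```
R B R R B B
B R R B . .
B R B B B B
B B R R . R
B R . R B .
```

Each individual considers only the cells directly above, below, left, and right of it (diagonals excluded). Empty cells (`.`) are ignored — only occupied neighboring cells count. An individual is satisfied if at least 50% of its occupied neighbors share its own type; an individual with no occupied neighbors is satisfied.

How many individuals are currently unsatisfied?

12

(0,0)R 0/2 not
(0,1)B 0/3 not
(0,2)R 2/3 satisfied
(0,3)R 1/3 not
(0,4)B 1/2 satisfied
(0,5)B 1/1 satisfied
(1,0)B 1/3 not
(1,1)R 2/4 satisfied
(1,2)R 2/4 satisfied
(1,3)B 1/3 not
(2,0)B 2/3 satisfied
(2,1)R 1/4 not
(2,2)B 1/4 not
(2,3)B 3/4 satisfied
(2,4)B 2/2 satisfied
(2,5)B 1/2 satisfied
(3,0)B 3/3 satisfied
(3,1)B 1/4 not
(3,2)R 1/3 not
(3,3)R 2/3 satisfied
(3,5)R 0/1 not
(4,0)B 1/2 satisfied
(4,1)R 0/2 not
(4,3)R 1/2 satisfied
(4,4)B 0/1 not
Unsatisfied: (0,0), (0,1), (0,3), (1,0), (1,3), (2,1), (2,2), (3,1), (3,2), (3,5), (4,1), (4,4) — 12 in total.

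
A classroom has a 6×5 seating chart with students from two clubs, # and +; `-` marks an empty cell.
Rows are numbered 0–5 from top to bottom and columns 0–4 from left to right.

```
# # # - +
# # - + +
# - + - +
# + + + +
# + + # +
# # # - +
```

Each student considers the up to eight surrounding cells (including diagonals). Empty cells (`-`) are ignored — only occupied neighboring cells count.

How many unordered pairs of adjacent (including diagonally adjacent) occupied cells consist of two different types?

Scan each occupied cell's neighbors to the right and below (and the two forward diagonals) so each pair is counted once.
Row 0: #(0,0)–#(0,1)= #(0,0)–#(1,0)= #(0,0)–#(1,1)= #(0,1)–#(0,2)= #(0,1)–#(1,1)= #(0,1)–#(1,0)= #(0,2)–+(1,3)≠ #(0,2)–#(1,1)= +(0,4)–+(1,4)= +(0,4)–+(1,3)=  → 1/10 unlike.
Row 1: #(1,0)–#(1,1)= #(1,0)–#(2,0)= #(1,1)–+(2,2)≠ #(1,1)–#(2,0)= +(1,3)–+(1,4)= +(1,3)–+(2,4)= +(1,3)–+(2,2)= +(1,4)–+(2,4)=  → 1/8 unlike.
Row 2: #(2,0)–#(3,0)= #(2,0)–+(3,1)≠ +(2,2)–+(3,2)= +(2,2)–+(3,3)= +(2,2)–+(3,1)= +(2,4)–+(3,4)= +(2,4)–+(3,3)=  → 1/7 unlike.
Row 3: #(3,0)–+(3,1)≠ #(3,0)–#(4,0)= #(3,0)–+(4,1)≠ +(3,1)–+(3,2)= +(3,1)–+(4,1)= +(3,1)–+(4,2)= +(3,1)–#(4,0)≠ +(3,2)–+(3,3)= +(3,2)–+(4,2)= +(3,2)–#(4,3)≠ +(3,2)–+(4,1)= +(3,3)–+(3,4)= +(3,3)–#(4,3)≠ +(3,3)–+(4,4)= +(3,3)–+(4,2)= +(3,4)–+(4,4)= +(3,4)–#(4,3)≠  → 6/17 unlike.
Row 4: #(4,0)–+(4,1)≠ #(4,0)–#(5,0)= #(4,0)–#(5,1)= +(4,1)–+(4,2)= +(4,1)–#(5,1)≠ +(4,1)–#(5,2)≠ +(4,1)–#(5,0)≠ +(4,2)–#(4,3)≠ +(4,2)–#(5,2)≠ +(4,2)–#(5,1)≠ #(4,3)–+(4,4)≠ #(4,3)–+(5,4)≠ #(4,3)–#(5,2)= +(4,4)–+(5,4)=  → 9/14 unlike.
Row 5: #(5,0)–#(5,1)= #(5,1)–#(5,2)=  → 0/2 unlike.
Total adjacent occupied pairs: 58; unlike-type pairs: 18.

18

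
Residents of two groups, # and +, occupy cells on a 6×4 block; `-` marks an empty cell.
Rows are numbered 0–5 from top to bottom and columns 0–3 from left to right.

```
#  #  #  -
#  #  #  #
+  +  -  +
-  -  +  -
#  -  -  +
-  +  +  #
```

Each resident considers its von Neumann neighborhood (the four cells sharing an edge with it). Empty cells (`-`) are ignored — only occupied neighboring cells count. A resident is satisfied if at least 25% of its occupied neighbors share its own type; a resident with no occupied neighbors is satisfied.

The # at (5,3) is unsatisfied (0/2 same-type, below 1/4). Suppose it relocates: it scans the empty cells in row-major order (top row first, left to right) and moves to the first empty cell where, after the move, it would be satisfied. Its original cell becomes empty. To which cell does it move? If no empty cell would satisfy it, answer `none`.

(0,3)

Vacating (5,3). Empty cells in order:
  (0,3): 2/2 same-type → satisfied — stop here.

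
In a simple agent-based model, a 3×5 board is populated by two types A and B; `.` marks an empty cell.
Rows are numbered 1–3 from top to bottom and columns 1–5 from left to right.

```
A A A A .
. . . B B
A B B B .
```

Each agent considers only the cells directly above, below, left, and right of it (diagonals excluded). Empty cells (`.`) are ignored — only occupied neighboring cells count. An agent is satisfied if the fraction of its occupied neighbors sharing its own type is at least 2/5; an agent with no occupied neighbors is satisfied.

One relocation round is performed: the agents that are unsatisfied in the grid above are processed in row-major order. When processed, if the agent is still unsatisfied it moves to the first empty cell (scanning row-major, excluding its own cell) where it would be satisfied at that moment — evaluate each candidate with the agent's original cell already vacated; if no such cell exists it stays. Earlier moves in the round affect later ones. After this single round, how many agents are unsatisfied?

Initially unsatisfied (in order): (3,1).
  (3,1) → (1,5).
Resulting grid:
A A A A A
. . . B B
. B B B .
All satisfied now.

0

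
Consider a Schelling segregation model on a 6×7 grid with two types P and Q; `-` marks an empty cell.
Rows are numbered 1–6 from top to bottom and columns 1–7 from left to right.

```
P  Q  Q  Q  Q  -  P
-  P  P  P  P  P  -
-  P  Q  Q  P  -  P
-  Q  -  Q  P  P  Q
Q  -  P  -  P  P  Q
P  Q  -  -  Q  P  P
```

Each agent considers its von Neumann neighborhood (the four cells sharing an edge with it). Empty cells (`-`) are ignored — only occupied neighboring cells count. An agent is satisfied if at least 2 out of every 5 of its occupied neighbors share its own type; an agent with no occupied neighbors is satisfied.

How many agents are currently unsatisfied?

(1,1)P 0/1 not
(1,2)Q 1/3 not
(1,3)Q 2/3 satisfied
(1,4)Q 2/3 satisfied
(1,5)Q 1/2 satisfied
(1,7)P 0/0 satisfied
(2,2)P 2/3 satisfied
(2,3)P 2/4 satisfied
(2,4)P 2/4 satisfied
(2,5)P 3/4 satisfied
(2,6)P 1/1 satisfied
(3,2)P 1/3 not
(3,3)Q 1/3 not
(3,4)Q 2/4 satisfied
(3,5)P 2/3 satisfied
(3,7)P 0/1 not
(4,2)Q 0/1 not
(4,4)Q 1/2 satisfied
(4,5)P 3/4 satisfied
(4,6)P 2/3 satisfied
(4,7)Q 1/3 not
(5,1)Q 0/1 not
(5,3)P 0/0 satisfied
(5,5)P 2/3 satisfied
(5,6)P 3/4 satisfied
(5,7)Q 1/3 not
(6,1)P 0/2 not
(6,2)Q 0/1 not
(6,5)Q 0/2 not
(6,6)P 2/3 satisfied
(6,7)P 1/2 satisfied
Unsatisfied: (1,1), (1,2), (3,2), (3,3), (3,7), (4,2), (4,7), (5,1), (5,7), (6,1), (6,2), (6,5) — 12 in total.

12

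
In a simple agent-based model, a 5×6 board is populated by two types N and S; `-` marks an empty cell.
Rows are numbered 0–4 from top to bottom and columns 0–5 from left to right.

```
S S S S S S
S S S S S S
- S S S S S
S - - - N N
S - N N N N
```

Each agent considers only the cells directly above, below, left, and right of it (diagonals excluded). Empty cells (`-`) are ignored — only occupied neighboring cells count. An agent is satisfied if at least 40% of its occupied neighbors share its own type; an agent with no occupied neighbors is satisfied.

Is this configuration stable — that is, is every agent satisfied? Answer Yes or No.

(0,0)S 2/2 ok
(0,1)S 3/3 ok
(0,2)S 3/3 ok
(0,3)S 3/3 ok
(0,4)S 3/3 ok
(0,5)S 2/2 ok
(1,0)S 2/2 ok
(1,1)S 4/4 ok
(1,2)S 4/4 ok
(1,3)S 4/4 ok
(1,4)S 4/4 ok
(1,5)S 3/3 ok
(2,1)S 2/2 ok
(2,2)S 3/3 ok
(2,3)S 3/3 ok
(2,4)S 3/4 ok
(2,5)S 2/3 ok
(3,0)S 1/1 ok
(3,4)N 2/3 ok
(3,5)N 2/3 ok
(4,0)S 1/1 ok
(4,2)N 1/1 ok
(4,3)N 2/2 ok
(4,4)N 3/3 ok
(4,5)N 2/2 ok
All meet the threshold, so the configuration is stable.

Yes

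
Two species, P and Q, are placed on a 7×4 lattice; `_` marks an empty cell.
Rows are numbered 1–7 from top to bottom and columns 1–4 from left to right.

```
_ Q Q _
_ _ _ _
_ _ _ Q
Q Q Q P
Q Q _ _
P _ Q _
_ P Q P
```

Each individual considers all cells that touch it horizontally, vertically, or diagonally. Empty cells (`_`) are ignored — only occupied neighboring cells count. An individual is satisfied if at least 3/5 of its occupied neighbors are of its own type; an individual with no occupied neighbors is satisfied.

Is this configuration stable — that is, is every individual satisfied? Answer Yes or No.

Row 1: (1,2)Q 1/1 satisfied · (1,3)Q 1/1 satisfied
Row 3: (3,4)Q 1/2 not
Row 4: (4,1)Q 3/3 satisfied · (4,2)Q 4/4 satisfied · (4,3)Q 3/4 satisfied · (4,4)P 0/2 not
Row 5: (5,1)Q 3/4 satisfied · (5,2)Q 5/6 satisfied
Row 6: (6,1)P 1/3 not · (6,3)Q 2/4 not
Row 7: (7,2)P 1/3 not · (7,3)Q 1/3 not · (7,4)P 0/2 not
For instance (3,4) has only 1/2 same-type neighbors, below 3/5.

No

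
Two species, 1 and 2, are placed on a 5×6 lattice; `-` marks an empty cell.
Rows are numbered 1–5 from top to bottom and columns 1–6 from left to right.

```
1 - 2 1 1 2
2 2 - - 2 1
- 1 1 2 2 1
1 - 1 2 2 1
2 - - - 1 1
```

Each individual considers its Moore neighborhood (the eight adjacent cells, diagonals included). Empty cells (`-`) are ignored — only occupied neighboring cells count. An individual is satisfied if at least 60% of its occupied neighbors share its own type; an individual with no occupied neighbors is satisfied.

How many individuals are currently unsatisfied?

(1,1)1 0/2 ✗
(1,3)2 1/2 ✗
(1,4)1 1/3 ✗
(1,5)1 2/4 ✗
(1,6)2 1/3 ✗
(2,1)2 1/3 ✗
(2,2)2 2/5 ✗
(2,5)2 3/7 ✗
(2,6)1 2/5 ✗
(3,2)1 3/5 ✓
(3,3)1 2/5 ✗
(3,4)2 4/6 ✓
(3,5)2 4/7 ✗
(3,6)1 2/5 ✗
(4,1)1 1/2 ✗
(4,3)1 2/4 ✗
(4,4)2 3/6 ✗
(4,5)2 3/7 ✗
(4,6)1 3/5 ✓
(5,1)2 0/1 ✗
(5,5)1 2/4 ✗
(5,6)1 2/3 ✓
Unsatisfied: (1,1), (1,3), (1,4), (1,5), (1,6), (2,1), (2,2), (2,5), (2,6), (3,3), (3,5), (3,6), (4,1), (4,3), (4,4), (4,5), (5,1), (5,5) — 18 in total.

18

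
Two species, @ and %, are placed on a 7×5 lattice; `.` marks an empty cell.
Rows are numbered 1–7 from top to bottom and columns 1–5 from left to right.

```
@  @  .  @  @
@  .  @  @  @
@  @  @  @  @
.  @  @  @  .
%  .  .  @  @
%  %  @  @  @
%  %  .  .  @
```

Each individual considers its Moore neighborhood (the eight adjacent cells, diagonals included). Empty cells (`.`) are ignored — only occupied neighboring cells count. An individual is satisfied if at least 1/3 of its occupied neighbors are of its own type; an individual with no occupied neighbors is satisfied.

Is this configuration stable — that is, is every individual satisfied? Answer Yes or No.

Row 1: (1,1)@ 2/2 ok · (1,2)@ 3/3 ok · (1,4)@ 4/4 ok · (1,5)@ 3/3 ok
Row 2: (2,1)@ 4/4 ok · (2,3)@ 6/6 ok · (2,4)@ 7/7 ok · (2,5)@ 5/5 ok
Row 3: (3,1)@ 3/3 ok · (3,2)@ 6/6 ok · (3,3)@ 7/7 ok · (3,4)@ 7/7 ok · (3,5)@ 4/4 ok
Row 4: (4,2)@ 4/5 ok · (4,3)@ 6/6 ok · (4,4)@ 6/6 ok
Row 5: (5,1)% 2/3 ok · (5,4)@ 6/6 ok · (5,5)@ 4/4 ok
Row 6: (6,1)% 4/4 ok · (6,2)% 4/5 ok · (6,3)@ 2/4 ok · (6,4)@ 5/5 ok · (6,5)@ 4/4 ok
Row 7: (7,1)% 3/3 ok · (7,2)% 3/4 ok · (7,5)@ 2/2 ok
All meet the threshold, so the configuration is stable.

Yes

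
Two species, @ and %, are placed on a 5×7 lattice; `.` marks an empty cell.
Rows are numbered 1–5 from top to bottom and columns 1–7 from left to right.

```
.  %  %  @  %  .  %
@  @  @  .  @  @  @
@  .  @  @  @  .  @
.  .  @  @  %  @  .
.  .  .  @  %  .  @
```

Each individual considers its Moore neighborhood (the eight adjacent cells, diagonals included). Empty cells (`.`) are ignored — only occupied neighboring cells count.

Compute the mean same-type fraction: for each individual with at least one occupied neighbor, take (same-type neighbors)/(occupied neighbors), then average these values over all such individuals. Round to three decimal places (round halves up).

0.611

Row 1: (1,2)% 1/4 · (1,3)% 1/4 · (1,4)@ 2/4 · (1,5)% 0/3 · (1,7)% 0/2
Row 2: (2,1)@ 2/3 · (2,2)@ 4/6 · (2,3)@ 4/6 · (2,5)@ 4/5 · (2,6)@ 4/6 · (2,7)@ 2/3
Row 3: (3,1)@ 2/2 · (3,3)@ 5/5 · (3,4)@ 6/7 · (3,5)@ 5/6 · (3,7)@ 3/3
Row 4: (4,3)@ 4/4 · (4,4)@ 5/7 · (4,5)% 1/6 · (4,6)@ 3/5
Row 5: (5,4)@ 2/4 · (5,5)% 1/4 · (5,7)@ 1/1
Sum over 23 individuals: 1/4 + 1/4 + 2/4 + 0/3 + 0/2 + 2/3 + 4/6 + 4/6 + 4/5 + 4/6 + 2/3 + 2/2 + 5/5 + 6/7 + 5/6 + 3/3 + 4/4 + 5/7 + 1/6 + 3/5 + 2/4 + 1/4 + 1/1 = 5903/420; mean = 5903/420 ÷ 23 = 5903/9660 = 0.611076… → 0.611.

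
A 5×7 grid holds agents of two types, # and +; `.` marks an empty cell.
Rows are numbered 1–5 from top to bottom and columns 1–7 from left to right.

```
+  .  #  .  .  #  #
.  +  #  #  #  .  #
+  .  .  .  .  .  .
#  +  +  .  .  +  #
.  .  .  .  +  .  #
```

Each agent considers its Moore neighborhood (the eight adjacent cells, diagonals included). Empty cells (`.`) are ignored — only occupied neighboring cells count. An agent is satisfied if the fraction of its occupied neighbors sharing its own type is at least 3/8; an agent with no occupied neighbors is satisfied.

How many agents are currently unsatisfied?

2

(1,1)+ 1/1 satisfied
(1,3)# 2/3 satisfied
(1,6)# 3/3 satisfied
(1,7)# 2/2 satisfied
(2,2)+ 2/4 satisfied
(2,3)# 2/3 satisfied
(2,4)# 3/3 satisfied
(2,5)# 2/2 satisfied
(2,7)# 2/2 satisfied
(3,1)+ 2/3 satisfied
(4,1)# 0/2 not
(4,2)+ 2/3 satisfied
(4,3)+ 1/1 satisfied
(4,6)+ 1/3 not
(4,7)# 1/2 satisfied
(5,5)+ 1/1 satisfied
(5,7)# 1/2 satisfied
Unsatisfied: (4,1), (4,6) — 2 in total.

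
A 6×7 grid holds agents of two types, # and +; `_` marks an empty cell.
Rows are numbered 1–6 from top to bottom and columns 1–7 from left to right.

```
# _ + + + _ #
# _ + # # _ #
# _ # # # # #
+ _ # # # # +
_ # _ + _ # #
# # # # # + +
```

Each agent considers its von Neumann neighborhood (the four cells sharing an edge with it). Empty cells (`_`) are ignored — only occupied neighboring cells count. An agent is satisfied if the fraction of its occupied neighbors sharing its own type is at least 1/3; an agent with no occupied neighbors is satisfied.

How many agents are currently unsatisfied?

Row 1: (1,1)# 1/1 satisfied · (1,3)+ 2/2 satisfied · (1,4)+ 2/3 satisfied · (1,5)+ 1/2 satisfied · (1,7)# 1/1 satisfied
Row 2: (2,1)# 2/2 satisfied · (2,3)+ 1/3 satisfied · (2,4)# 2/4 satisfied · (2,5)# 2/3 satisfied · (2,7)# 2/2 satisfied
Row 3: (3,1)# 1/2 satisfied · (3,3)# 2/3 satisfied · (3,4)# 4/4 satisfied · (3,5)# 4/4 satisfied · (3,6)# 3/3 satisfied · (3,7)# 2/3 satisfied
Row 4: (4,1)+ 0/1 not · (4,3)# 2/2 satisfied · (4,4)# 3/4 satisfied · (4,5)# 3/3 satisfied · (4,6)# 3/4 satisfied · (4,7)+ 0/3 not
Row 5: (5,2)# 1/1 satisfied · (5,4)+ 0/2 not · (5,6)# 2/3 satisfied · (5,7)# 1/3 satisfied
Row 6: (6,1)# 1/1 satisfied · (6,2)# 3/3 satisfied · (6,3)# 2/2 satisfied · (6,4)# 2/3 satisfied · (6,5)# 1/2 satisfied · (6,6)+ 1/3 satisfied · (6,7)+ 1/2 satisfied
Unsatisfied: (4,1), (4,7), (5,4) — 3 in total.

3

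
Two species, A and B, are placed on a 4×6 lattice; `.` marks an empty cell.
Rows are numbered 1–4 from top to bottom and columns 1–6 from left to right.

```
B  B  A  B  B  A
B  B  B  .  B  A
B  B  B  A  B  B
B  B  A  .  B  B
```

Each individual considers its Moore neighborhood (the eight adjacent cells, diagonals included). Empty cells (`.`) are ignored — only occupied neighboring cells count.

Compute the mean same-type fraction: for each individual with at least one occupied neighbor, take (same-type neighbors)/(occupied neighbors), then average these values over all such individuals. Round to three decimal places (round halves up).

(1,1)B 3/3
(1,2)B 4/5
(1,3)A 0/4
(1,4)B 3/4
(1,5)B 2/4
(1,6)A 1/3
(2,1)B 5/5
(2,2)B 7/8
(2,3)B 5/7
(2,5)B 4/7
(2,6)A 1/5
(3,1)B 5/5
(3,2)B 7/8
(3,3)B 4/6
(3,4)A 1/6
(3,5)B 4/6
(3,6)B 4/5
(4,1)B 3/3
(4,2)B 4/5
(4,3)A 1/4
(4,5)B 3/4
(4,6)B 3/3
Sum over 22 individuals: 3/3 + 4/5 + 0/4 + 3/4 + 2/4 + 1/3 + 5/5 + 7/8 + 5/7 + 4/7 + 1/5 + 5/5 + 7/8 + 4/6 + 1/6 + 4/6 + 4/5 + 3/3 + 4/5 + 1/4 + 3/4 + 3/3 = 3091/210; mean = 3091/210 ÷ 22 = 281/420 = 0.669047… → 0.669.

0.669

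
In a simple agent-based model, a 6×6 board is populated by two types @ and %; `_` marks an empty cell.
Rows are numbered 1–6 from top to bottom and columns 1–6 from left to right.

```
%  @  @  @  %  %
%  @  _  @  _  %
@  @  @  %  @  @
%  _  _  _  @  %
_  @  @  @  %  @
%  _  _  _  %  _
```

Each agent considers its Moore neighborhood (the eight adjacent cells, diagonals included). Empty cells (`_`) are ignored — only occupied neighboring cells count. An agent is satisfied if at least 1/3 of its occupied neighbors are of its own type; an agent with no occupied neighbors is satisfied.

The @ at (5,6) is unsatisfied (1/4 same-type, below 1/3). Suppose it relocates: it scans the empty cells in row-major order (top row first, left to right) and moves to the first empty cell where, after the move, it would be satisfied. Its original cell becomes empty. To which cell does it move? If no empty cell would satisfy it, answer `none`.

(2,3)

Vacating (5,6). Empty cells in order:
  (2,3): 7/8 same-type → satisfied — stop here.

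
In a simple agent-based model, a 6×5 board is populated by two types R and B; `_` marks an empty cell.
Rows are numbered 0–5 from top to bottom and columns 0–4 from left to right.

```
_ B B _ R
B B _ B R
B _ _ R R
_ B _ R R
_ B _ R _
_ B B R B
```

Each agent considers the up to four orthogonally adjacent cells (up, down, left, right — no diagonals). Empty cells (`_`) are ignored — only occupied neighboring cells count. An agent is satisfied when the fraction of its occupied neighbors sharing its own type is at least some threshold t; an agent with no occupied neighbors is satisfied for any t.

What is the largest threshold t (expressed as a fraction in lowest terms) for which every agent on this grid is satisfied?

Row 0: (0,1)B 2/2 · (0,2)B 1/1 · (0,4)R 1/1
Row 1: (1,0)B 2/2 · (1,1)B 2/2 · (1,3)B 0/2 · (1,4)R 2/3
Row 2: (2,0)B 1/1 · (2,3)R 2/3 · (2,4)R 3/3
Row 3: (3,1)B 1/1 · (3,3)R 3/3 · (3,4)R 2/2
Row 4: (4,1)B 2/2 · (4,3)R 2/2
Row 5: (5,1)B 2/2 · (5,2)B 1/2 · (5,3)R 1/3 · (5,4)B 0/1
The smallest same-type fraction is 0/2 at (1,3), which reduces to 0/1. Any threshold above that leaves this agent unsatisfied.

0/1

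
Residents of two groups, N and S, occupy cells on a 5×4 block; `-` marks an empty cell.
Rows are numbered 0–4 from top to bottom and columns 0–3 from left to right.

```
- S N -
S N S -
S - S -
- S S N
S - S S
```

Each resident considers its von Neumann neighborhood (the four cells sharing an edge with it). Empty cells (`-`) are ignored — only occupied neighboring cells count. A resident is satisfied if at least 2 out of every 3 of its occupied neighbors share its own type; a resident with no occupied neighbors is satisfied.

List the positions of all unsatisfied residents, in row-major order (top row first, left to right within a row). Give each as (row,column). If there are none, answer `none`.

Row 0: (0,1)S 0/2 unhappy · (0,2)N 0/2 unhappy
Row 1: (1,0)S 1/2 unhappy · (1,1)N 0/3 unhappy · (1,2)S 1/3 unhappy
Row 2: (2,0)S 1/1 ok · (2,2)S 2/2 ok
Row 3: (3,1)S 1/1 ok · (3,2)S 3/4 ok · (3,3)N 0/2 unhappy
Row 4: (4,0)S 0/0 ok · (4,2)S 2/2 ok · (4,3)S 1/2 unhappy

(0,1), (0,2), (1,0), (1,1), (1,2), (3,3), (4,3)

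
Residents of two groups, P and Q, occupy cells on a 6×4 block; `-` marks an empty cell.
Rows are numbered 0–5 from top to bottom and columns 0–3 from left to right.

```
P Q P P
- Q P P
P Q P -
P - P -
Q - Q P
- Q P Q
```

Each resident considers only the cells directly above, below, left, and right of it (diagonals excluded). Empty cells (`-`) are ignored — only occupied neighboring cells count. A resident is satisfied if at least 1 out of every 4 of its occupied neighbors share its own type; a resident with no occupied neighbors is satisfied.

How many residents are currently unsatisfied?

7

Row 0: (0,0)P 0/1 ✗ · (0,1)Q 1/3 ✓ · (0,2)P 2/3 ✓ · (0,3)P 2/2 ✓
Row 1: (1,1)Q 2/3 ✓ · (1,2)P 3/4 ✓ · (1,3)P 2/2 ✓
Row 2: (2,0)P 1/2 ✓ · (2,1)Q 1/3 ✓ · (2,2)P 2/3 ✓
Row 3: (3,0)P 1/2 ✓ · (3,2)P 1/2 ✓
Row 4: (4,0)Q 0/1 ✗ · (4,2)Q 0/3 ✗ · (4,3)P 0/2 ✗
Row 5: (5,1)Q 0/1 ✗ · (5,2)P 0/3 ✗ · (5,3)Q 0/2 ✗
Unsatisfied: (0,0), (4,0), (4,2), (4,3), (5,1), (5,2), (5,3) — 7 in total.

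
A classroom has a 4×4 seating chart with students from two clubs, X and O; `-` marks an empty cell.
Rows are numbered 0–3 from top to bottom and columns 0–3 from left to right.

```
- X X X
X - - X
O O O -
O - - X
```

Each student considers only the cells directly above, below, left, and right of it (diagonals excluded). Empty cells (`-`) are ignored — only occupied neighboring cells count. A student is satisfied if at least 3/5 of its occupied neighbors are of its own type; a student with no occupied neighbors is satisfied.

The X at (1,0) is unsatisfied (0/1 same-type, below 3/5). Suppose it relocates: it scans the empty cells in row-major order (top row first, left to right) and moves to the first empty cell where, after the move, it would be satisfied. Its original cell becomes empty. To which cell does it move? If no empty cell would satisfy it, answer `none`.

Vacating (1,0). Empty cells in order:
  (0,0): 1/1 same-type → satisfied — stop here.

(0,0)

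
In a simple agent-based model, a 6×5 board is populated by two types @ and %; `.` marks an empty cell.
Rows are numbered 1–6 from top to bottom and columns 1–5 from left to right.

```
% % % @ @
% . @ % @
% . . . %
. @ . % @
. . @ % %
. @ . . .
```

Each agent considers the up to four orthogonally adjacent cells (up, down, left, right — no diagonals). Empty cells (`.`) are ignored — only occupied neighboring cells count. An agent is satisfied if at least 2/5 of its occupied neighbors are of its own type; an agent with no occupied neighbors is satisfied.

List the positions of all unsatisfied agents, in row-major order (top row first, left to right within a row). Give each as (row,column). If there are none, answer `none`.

(1,3), (1,4), (2,3), (2,4), (2,5), (3,5), (4,5), (5,3)

Row 1: (1,1)% 2/2 satisfied · (1,2)% 2/2 satisfied · (1,3)% 1/3 not · (1,4)@ 1/3 not · (1,5)@ 2/2 satisfied
Row 2: (2,1)% 2/2 satisfied · (2,3)@ 0/2 not · (2,4)% 0/3 not · (2,5)@ 1/3 not
Row 3: (3,1)% 1/1 satisfied · (3,5)% 0/2 not
Row 4: (4,2)@ 0/0 satisfied · (4,4)% 1/2 satisfied · (4,5)@ 0/3 not
Row 5: (5,3)@ 0/1 not · (5,4)% 2/3 satisfied · (5,5)% 1/2 satisfied
Row 6: (6,2)@ 0/0 satisfied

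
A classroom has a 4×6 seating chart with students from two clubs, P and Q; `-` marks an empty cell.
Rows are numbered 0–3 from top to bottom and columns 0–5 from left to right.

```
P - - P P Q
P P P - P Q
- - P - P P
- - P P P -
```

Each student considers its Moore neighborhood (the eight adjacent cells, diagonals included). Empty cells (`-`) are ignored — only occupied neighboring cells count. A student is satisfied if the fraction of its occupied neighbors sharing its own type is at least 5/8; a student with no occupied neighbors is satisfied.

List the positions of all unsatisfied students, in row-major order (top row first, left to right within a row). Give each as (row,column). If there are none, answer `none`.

(0,4), (0,5), (1,5)

Row 0: (0,0)P 2/2 satisfied · (0,3)P 3/3 satisfied · (0,4)P 2/4 not · (0,5)Q 1/3 not
Row 1: (1,0)P 2/2 satisfied · (1,1)P 4/4 satisfied · (1,2)P 3/3 satisfied · (1,4)P 4/6 satisfied · (1,5)Q 1/5 not
Row 2: (2,2)P 4/4 satisfied · (2,4)P 4/5 satisfied · (2,5)P 3/4 satisfied
Row 3: (3,2)P 2/2 satisfied · (3,3)P 4/4 satisfied · (3,4)P 3/3 satisfied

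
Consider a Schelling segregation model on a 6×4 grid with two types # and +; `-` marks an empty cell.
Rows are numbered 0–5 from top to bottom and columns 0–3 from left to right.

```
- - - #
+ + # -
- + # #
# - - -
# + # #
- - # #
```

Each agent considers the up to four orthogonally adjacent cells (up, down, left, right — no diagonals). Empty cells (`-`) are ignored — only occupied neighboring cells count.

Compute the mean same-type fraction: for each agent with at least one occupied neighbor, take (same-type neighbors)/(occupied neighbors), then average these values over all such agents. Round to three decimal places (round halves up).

(0,3)# — no occupied neighbors
(1,0)+ 1/1
(1,1)+ 2/3
(1,2)# 1/2
(2,1)+ 1/2
(2,2)# 2/3
(2,3)# 1/1
(3,0)# 1/1
(4,0)# 1/2
(4,1)+ 0/2
(4,2)# 2/3
(4,3)# 2/2
(5,2)# 2/2
(5,3)# 2/2
Sum over 13 agents: 1/1 + 2/3 + 1/2 + 1/2 + 2/3 + 1/1 + 1/1 + 1/2 + 0/2 + 2/3 + 2/2 + 2/2 + 2/2 = 19/2; mean = 19/2 ÷ 13 = 19/26 = 0.730769… → 0.731.

0.731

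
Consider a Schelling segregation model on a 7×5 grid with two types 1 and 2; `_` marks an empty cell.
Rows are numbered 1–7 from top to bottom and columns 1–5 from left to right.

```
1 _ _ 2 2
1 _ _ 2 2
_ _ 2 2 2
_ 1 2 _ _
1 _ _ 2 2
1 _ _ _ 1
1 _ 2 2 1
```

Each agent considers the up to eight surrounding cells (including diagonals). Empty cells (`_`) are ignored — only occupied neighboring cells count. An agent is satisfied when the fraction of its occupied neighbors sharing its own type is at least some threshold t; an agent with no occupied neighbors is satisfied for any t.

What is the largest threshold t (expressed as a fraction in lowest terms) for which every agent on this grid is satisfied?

1/4

Row 1: (1,1)1 1/1 · (1,4)2 3/3 · (1,5)2 3/3
Row 2: (2,1)1 1/1 · (2,4)2 6/6 · (2,5)2 5/5
Row 3: (3,3)2 3/4 · (3,4)2 5/5 · (3,5)2 3/3
Row 4: (4,2)1 1/3 · (4,3)2 3/4
Row 5: (5,1)1 2/2 · (5,4)2 2/3 · (5,5)2 1/2
Row 6: (6,1)1 2/2 · (6,5)1 1/4
Row 7: (7,1)1 1/1 · (7,3)2 1/1 · (7,4)2 1/3 · (7,5)1 1/2
The smallest same-type fraction is 1/4 at (6,5), which reduces to 1/4. Any threshold above that leaves this agent unsatisfied.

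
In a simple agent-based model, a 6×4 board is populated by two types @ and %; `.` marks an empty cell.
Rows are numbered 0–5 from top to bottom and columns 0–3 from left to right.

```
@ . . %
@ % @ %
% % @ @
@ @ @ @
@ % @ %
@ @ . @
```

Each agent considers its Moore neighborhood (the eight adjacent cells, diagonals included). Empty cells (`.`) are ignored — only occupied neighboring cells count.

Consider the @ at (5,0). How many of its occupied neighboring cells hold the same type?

2

Occupied neighbors of (5,0): (4,0)=@, (4,1)=%, (5,1)=@.
Same type (@): 2 of 3.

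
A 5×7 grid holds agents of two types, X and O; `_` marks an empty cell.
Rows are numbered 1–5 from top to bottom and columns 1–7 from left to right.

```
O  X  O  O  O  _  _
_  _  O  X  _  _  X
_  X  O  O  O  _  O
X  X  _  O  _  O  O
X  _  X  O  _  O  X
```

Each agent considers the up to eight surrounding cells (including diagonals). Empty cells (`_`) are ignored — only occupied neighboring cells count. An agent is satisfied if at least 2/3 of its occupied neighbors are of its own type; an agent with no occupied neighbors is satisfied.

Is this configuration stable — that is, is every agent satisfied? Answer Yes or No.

No

Row 1: (1,1)O 0/1 not · (1,2)X 0/3 not · (1,3)O 2/4 not · (1,4)O 3/4 satisfied · (1,5)O 1/2 not
Row 2: (2,3)O 4/7 not · (2,4)X 0/7 not · (2,7)X 0/1 not
Row 3: (3,2)X 2/4 not · (3,3)O 3/6 not · (3,4)O 4/5 satisfied · (3,5)O 3/4 satisfied · (3,7)O 2/3 satisfied
Row 4: (4,1)X 3/3 satisfied · (4,2)X 4/5 satisfied · (4,4)O 4/5 satisfied · (4,6)O 4/5 satisfied · (4,7)O 3/4 satisfied
Row 5: (5,1)X 2/2 satisfied · (5,3)X 1/3 not · (5,4)O 1/2 not · (5,6)O 2/3 satisfied · (5,7)X 0/3 not
For instance (1,1) has only 0/1 same-type neighbors, below 2/3.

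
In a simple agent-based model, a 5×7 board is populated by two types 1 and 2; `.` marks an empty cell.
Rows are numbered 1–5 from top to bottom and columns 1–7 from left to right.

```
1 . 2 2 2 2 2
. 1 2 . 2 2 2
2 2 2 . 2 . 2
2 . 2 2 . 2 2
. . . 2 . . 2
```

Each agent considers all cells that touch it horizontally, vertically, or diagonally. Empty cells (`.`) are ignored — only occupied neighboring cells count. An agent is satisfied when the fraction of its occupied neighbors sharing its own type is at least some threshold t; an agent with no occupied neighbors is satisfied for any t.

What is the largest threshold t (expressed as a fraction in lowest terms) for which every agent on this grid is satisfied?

1/6

Row 1: (1,1)1 1/1 · (1,3)2 2/3 · (1,4)2 4/4 · (1,5)2 4/4 · (1,6)2 5/5 · (1,7)2 3/3
Row 2: (2,2)1 1/6 · (2,3)2 4/5 · (2,5)2 5/5 · (2,6)2 7/7 · (2,7)2 4/4
Row 3: (3,1)2 2/3 · (3,2)2 5/6 · (3,3)2 4/5 · (3,5)2 4/4 · (3,7)2 4/4
Row 4: (4,1)2 2/2 · (4,3)2 4/4 · (4,4)2 4/4 · (4,6)2 4/4 · (4,7)2 3/3
Row 5: (5,4)2 2/2 · (5,7)2 2/2
The smallest same-type fraction is 1/6 at (2,2), which reduces to 1/6. Any threshold above that leaves this agent unsatisfied.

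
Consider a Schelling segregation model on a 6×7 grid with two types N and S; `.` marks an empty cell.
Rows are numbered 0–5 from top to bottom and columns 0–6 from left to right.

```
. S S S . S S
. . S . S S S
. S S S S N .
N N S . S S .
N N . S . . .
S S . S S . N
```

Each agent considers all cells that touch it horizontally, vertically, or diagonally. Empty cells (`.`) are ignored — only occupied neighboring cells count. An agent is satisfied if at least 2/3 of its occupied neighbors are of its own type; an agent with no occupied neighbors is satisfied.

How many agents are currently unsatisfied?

(0,1)S 2/2 ok
(0,2)S 3/3 ok
(0,3)S 3/3 ok
(0,5)S 4/4 ok
(0,6)S 3/3 ok
(1,2)S 6/6 ok
(1,4)S 5/6 ok
(1,5)S 5/6 ok
(1,6)S 3/4 ok
(2,1)S 3/5 unhappy
(2,2)S 4/5 ok
(2,3)S 6/6 ok
(2,4)S 5/6 ok
(2,5)N 0/6 unhappy
(3,0)N 3/4 ok
(3,1)N 3/6 unhappy
(3,2)S 4/6 ok
(3,4)S 4/5 ok
(3,5)S 2/3 ok
(4,0)N 3/5 unhappy
(4,1)N 3/6 unhappy
(4,3)S 4/4 ok
(5,0)S 1/3 unhappy
(5,1)S 1/3 unhappy
(5,3)S 2/2 ok
(5,4)S 2/2 ok
(5,6)N 0/0 ok
Unsatisfied: (2,1), (2,5), (3,1), (4,0), (4,1), (5,0), (5,1) — 7 in total.

7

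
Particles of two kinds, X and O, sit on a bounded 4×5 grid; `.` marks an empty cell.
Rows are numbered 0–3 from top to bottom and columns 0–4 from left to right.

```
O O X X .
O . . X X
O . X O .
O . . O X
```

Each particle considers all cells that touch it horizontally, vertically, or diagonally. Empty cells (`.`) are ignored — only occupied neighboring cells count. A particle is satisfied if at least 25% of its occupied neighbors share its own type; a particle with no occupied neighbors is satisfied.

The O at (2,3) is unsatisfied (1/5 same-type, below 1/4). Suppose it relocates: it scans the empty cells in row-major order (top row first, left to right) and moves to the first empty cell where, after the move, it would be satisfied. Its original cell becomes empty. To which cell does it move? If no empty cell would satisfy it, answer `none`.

Vacating (2,3). Empty cells in order:
  (0,4): 0/3 same-type → still unsatisfied.
  (1,1): 4/6 same-type → satisfied — stop here.

(1,1)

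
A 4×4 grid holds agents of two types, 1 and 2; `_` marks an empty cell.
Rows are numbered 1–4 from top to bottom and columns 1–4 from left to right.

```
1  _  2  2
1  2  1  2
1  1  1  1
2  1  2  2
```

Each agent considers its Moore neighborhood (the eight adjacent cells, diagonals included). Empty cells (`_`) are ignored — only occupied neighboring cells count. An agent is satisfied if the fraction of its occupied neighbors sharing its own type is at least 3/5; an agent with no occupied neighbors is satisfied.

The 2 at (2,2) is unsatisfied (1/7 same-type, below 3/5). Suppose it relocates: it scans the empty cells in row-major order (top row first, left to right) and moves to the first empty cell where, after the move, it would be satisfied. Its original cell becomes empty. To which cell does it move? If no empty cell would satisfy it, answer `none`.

Vacating (2,2). Empty cells in order:
  (1,2): 1/4 same-type → still unsatisfied.

none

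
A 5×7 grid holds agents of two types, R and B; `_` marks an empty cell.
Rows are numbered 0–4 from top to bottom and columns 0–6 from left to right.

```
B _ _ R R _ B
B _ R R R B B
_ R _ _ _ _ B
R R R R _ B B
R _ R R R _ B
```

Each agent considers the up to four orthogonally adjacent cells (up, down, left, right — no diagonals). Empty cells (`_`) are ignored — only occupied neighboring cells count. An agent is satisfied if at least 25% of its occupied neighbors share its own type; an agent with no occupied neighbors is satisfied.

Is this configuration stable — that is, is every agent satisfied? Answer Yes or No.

Yes

Row 0: (0,0)B 1/1 ✓ · (0,3)R 2/2 ✓ · (0,4)R 2/2 ✓ · (0,6)B 1/1 ✓
Row 1: (1,0)B 1/1 ✓ · (1,2)R 1/1 ✓ · (1,3)R 3/3 ✓ · (1,4)R 2/3 ✓ · (1,5)B 1/2 ✓ · (1,6)B 3/3 ✓
Row 2: (2,1)R 1/1 ✓ · (2,6)B 2/2 ✓
Row 3: (3,0)R 2/2 ✓ · (3,1)R 3/3 ✓ · (3,2)R 3/3 ✓ · (3,3)R 2/2 ✓ · (3,5)B 1/1 ✓ · (3,6)B 3/3 ✓
Row 4: (4,0)R 1/1 ✓ · (4,2)R 2/2 ✓ · (4,3)R 3/3 ✓ · (4,4)R 1/1 ✓ · (4,6)B 1/1 ✓
All meet the threshold, so the configuration is stable.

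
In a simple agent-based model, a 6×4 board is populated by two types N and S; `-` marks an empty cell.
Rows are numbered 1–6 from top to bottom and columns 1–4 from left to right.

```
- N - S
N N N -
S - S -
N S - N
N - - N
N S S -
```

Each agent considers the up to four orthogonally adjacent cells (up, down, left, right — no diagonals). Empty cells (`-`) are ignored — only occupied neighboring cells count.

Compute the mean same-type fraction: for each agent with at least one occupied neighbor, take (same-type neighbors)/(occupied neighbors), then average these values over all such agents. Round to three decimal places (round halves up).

(1,2)N 1/1
(1,4)S — no occupied neighbors
(2,1)N 1/2
(2,2)N 3/3
(2,3)N 1/2
(3,1)S 0/2
(3,3)S 0/1
(4,1)N 1/3
(4,2)S 0/1
(4,4)N 1/1
(5,1)N 2/2
(5,4)N 1/1
(6,1)N 1/2
(6,2)S 1/2
(6,3)S 1/1
Sum over 14 agents: 1/1 + 1/2 + 3/3 + 1/2 + 0/2 + 0/1 + 1/3 + 0/1 + 1/1 + 2/2 + 1/1 + 1/2 + 1/2 + 1/1 = 25/3; mean = 25/3 ÷ 14 = 25/42 = 0.595238… → 0.595.

0.595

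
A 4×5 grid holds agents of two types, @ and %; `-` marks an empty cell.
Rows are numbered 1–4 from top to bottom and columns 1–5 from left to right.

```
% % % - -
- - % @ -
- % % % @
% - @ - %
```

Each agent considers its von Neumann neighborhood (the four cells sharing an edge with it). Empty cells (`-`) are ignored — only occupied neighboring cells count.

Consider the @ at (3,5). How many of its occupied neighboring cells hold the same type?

0

Occupied neighbors of (3,5): (4,5)=%, (3,4)=%.
Same type (@): 0 of 2.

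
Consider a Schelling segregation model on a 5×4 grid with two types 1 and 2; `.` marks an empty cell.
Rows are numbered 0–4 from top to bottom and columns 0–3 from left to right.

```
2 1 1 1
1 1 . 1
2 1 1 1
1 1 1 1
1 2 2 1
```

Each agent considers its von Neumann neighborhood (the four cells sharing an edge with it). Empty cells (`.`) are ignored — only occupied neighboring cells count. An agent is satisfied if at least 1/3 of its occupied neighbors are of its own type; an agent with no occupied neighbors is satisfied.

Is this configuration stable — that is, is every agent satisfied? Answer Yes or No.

No

Row 0: (0,0)2 0/2 ✗ · (0,1)1 2/3 ✓ · (0,2)1 2/2 ✓ · (0,3)1 2/2 ✓
Row 1: (1,0)1 1/3 ✓ · (1,1)1 3/3 ✓ · (1,3)1 2/2 ✓
Row 2: (2,0)2 0/3 ✗ · (2,1)1 3/4 ✓ · (2,2)1 3/3 ✓ · (2,3)1 3/3 ✓
Row 3: (3,0)1 2/3 ✓ · (3,1)1 3/4 ✓ · (3,2)1 3/4 ✓ · (3,3)1 3/3 ✓
Row 4: (4,0)1 1/2 ✓ · (4,1)2 1/3 ✓ · (4,2)2 1/3 ✓ · (4,3)1 1/2 ✓
For instance (0,0) has only 0/2 same-type neighbors, below 1/3.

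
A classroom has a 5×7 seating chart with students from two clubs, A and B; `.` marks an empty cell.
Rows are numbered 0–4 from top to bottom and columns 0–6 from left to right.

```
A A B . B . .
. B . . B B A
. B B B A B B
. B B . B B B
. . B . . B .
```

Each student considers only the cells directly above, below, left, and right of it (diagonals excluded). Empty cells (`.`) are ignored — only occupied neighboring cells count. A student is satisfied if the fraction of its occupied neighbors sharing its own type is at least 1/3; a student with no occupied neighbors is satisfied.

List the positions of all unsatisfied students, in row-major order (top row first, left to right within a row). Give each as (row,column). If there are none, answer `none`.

(0,2), (1,6), (2,4)

(0,0)A 1/1 satisfied
(0,1)A 1/3 satisfied
(0,2)B 0/1 not
(0,4)B 1/1 satisfied
(1,1)B 1/2 satisfied
(1,4)B 2/3 satisfied
(1,5)B 2/3 satisfied
(1,6)A 0/2 not
(2,1)B 3/3 satisfied
(2,2)B 3/3 satisfied
(2,3)B 1/2 satisfied
(2,4)A 0/4 not
(2,5)B 3/4 satisfied
(2,6)B 2/3 satisfied
(3,1)B 2/2 satisfied
(3,2)B 3/3 satisfied
(3,4)B 1/2 satisfied
(3,5)B 4/4 satisfied
(3,6)B 2/2 satisfied
(4,2)B 1/1 satisfied
(4,5)B 1/1 satisfied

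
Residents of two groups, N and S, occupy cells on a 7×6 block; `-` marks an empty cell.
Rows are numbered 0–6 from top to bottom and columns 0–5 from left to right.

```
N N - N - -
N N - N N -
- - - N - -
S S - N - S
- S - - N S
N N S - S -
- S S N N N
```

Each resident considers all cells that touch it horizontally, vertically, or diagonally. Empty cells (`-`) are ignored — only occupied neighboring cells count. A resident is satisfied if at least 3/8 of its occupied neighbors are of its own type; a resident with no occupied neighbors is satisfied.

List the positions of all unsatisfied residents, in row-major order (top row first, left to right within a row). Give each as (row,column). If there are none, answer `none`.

(0,0)N 3/3 satisfied
(0,1)N 3/3 satisfied
(0,3)N 2/2 satisfied
(1,0)N 3/3 satisfied
(1,1)N 3/3 satisfied
(1,3)N 3/3 satisfied
(1,4)N 3/3 satisfied
(2,3)N 3/3 satisfied
(3,0)S 2/2 satisfied
(3,1)S 2/2 satisfied
(3,3)N 2/2 satisfied
(3,5)S 1/2 satisfied
(4,1)S 3/5 satisfied
(4,4)N 1/4 not
(4,5)S 2/3 satisfied
(5,0)N 1/3 not
(5,1)N 1/5 not
(5,2)S 3/5 satisfied
(5,4)S 1/5 not
(6,1)S 2/4 satisfied
(6,2)S 2/4 satisfied
(6,3)N 1/4 not
(6,4)N 2/3 satisfied
(6,5)N 1/2 satisfied

(4,4), (5,0), (5,1), (5,4), (6,3)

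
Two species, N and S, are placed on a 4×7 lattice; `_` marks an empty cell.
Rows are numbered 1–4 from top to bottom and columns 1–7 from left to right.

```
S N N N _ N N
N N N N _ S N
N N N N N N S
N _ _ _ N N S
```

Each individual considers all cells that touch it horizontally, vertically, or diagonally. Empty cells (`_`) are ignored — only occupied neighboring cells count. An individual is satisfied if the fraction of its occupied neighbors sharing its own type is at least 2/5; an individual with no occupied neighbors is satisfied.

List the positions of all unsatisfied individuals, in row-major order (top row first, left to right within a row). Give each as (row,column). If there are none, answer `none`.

Row 1: (1,1)S 0/3 ✗ · (1,2)N 4/5 ✓ · (1,3)N 5/5 ✓ · (1,4)N 3/3 ✓ · (1,6)N 2/3 ✓ · (1,7)N 2/3 ✓
Row 2: (2,1)N 4/5 ✓ · (2,2)N 7/8 ✓ · (2,3)N 8/8 ✓ · (2,4)N 6/6 ✓ · (2,6)S 1/6 ✗ · (2,7)N 3/5 ✓
Row 3: (3,1)N 4/4 ✓ · (3,2)N 6/6 ✓ · (3,3)N 5/5 ✓ · (3,4)N 5/5 ✓ · (3,5)N 5/6 ✓ · (3,6)N 4/7 ✓ · (3,7)S 2/5 ✓
Row 4: (4,1)N 2/2 ✓ · (4,5)N 4/4 ✓ · (4,6)N 3/5 ✓ · (4,7)S 1/3 ✗

(1,1), (2,6), (4,7)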